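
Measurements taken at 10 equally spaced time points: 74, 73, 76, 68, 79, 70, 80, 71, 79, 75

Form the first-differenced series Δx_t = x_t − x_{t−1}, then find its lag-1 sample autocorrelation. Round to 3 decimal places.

-0.929

First differences Δx: -1, 3, -8, 11, -9, 10, -9, 8, -4
Mean of differences = 0.1111
Numerator Σ(Δx_t−Δx̄)(Δx_{t+1}−Δx̄) = -498.6790
Denominator Σ(Δx_t−Δx̄)² = 536.8889
r_1(Δx) = -498.6790 / 536.8889 = -0.929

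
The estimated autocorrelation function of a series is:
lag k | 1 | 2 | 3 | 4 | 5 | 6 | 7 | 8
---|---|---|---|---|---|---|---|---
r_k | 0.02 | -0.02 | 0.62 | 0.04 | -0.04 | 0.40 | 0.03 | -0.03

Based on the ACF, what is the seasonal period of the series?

3

The largest autocorrelation is r_3 = 0.62, with a weaker echo at lag 6 (0.40); the remaining lags stay at or below 0.04.
The dominant spike at lag 3 indicates a seasonal period of 3.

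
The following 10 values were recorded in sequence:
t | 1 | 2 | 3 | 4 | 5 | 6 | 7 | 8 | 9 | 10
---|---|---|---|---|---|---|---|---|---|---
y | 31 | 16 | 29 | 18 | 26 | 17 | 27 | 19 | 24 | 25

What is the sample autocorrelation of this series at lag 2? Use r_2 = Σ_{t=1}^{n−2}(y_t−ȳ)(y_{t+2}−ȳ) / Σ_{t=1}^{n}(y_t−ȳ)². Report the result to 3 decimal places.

Mean ȳ = (31 + 16 + 29 + 18 + 26 + 17 + 27 + 19 + 24 + 25)/10 = 23.2000
Numerator Σ_{t=1}^{8}(y_t−ȳ)(y_{t+2}−ȳ) = 163.3200
Denominator Σ(y_t−ȳ)² = 255.6000
r_2 = 163.3200 / 255.6000 = 0.639

0.639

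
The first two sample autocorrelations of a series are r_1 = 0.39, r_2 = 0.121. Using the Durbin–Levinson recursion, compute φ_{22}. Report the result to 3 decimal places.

φ_{22} = (r_2 − r_1²) / (1 − r_1²)
r_1² = (0.39)² = 0.1521
Numerator = 0.121 − 0.1521 = -0.0311; denominator = 1 − 0.1521 = 0.8479
φ_{22} = -0.0311 / 0.8479 = -0.037

-0.037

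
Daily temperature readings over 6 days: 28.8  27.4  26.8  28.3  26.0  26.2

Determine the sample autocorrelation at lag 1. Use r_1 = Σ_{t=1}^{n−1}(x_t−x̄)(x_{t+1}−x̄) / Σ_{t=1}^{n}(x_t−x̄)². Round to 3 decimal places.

-0.048

Mean x̄ = (28.8 + 27.4 + 26.8 + 28.3 + 26.0 + 26.2)/6 = 27.2500
Σ(x_t−x̄)(x_{t+1}−x̄) = (0.2325) + (-0.0675) + (-0.4725) + (-1.3125) + (1.3125) = -0.3075
Denominator Σ(x_t−x̄)² = 6.3950
r_1 = -0.3075 / 6.3950 = -0.048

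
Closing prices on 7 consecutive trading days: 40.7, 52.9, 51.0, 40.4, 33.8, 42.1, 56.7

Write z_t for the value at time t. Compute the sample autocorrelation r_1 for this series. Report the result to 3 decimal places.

0.092

Mean z̄ = (40.7 + 52.9 + 51.0 + 40.4 + 33.8 + 42.1 + 56.7)/7 = 45.3714
Numerator Σ_{t=1}^{6}(z_t−z̄)(z_{t+1}−z̄) = 37.5449
Denominator Σ(z_t−z̄)² = 407.8343
r_1 = 37.5449 / 407.8343 = 0.092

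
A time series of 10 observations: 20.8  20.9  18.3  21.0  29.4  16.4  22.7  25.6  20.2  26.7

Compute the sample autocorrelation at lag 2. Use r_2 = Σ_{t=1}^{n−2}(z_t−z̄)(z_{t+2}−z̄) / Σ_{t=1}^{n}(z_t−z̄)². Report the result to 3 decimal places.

-0.112

Mean z̄ = (20.8 + 20.9 + 18.3 + 21.0 + 29.4 + 16.4 + 22.7 + 25.6 + 20.2 + 26.7)/10 = 22.2000
Numerator Σ_{t=1}^{8}(z_t−z̄)(z_{t+2}−z̄) = -15.9200
Denominator Σ(z_t−z̄)² = 141.8400
r_2 = -15.9200 / 141.8400 = -0.112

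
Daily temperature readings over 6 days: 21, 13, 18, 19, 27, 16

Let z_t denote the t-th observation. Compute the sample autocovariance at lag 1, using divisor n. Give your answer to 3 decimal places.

Mean z̄ = (21 + 13 + 18 + 19 + 27 + 16)/6 = 19.0000
Σ_{t=1}^{5}(z_t−z̄)(z_{t+1}−z̄) = -30.0000
γ_1 = -30.0000 / 6 = -5.000

-5.000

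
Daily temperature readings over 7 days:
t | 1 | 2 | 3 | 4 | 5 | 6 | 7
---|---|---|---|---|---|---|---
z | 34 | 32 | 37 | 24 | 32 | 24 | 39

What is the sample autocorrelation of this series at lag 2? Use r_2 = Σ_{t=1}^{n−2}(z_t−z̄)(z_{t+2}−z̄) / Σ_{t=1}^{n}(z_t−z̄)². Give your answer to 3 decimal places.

0.355

Mean z̄ = (34 + 32 + 37 + 24 + 32 + 24 + 39)/7 = 31.7143
Numerator Σ_{t=1}^{5}(z_t−z̄)(z_{t+2}−z̄) = 72.9796
Denominator Σ(z_t−z̄)² = 205.4286
r_2 = 72.9796 / 205.4286 = 0.355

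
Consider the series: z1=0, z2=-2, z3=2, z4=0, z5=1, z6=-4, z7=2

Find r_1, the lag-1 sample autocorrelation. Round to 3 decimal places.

Mean z̄ = (0 − 2 + 2 + 0 + 1 − 4 + 2)/7 = -0.1429
Deviations from mean: 0.1429, -1.8571, 2.1429, 0.1429, 1.1429, -3.8571, 2.1429
Numerator Σ_{t=1}^{6}(z_t−z̄)(z_{t+1}−z̄) = -16.4490
Denominator Σ(z_t−z̄)² = 28.8571
r_1 = -16.4490 / 28.8571 = -0.570

-0.570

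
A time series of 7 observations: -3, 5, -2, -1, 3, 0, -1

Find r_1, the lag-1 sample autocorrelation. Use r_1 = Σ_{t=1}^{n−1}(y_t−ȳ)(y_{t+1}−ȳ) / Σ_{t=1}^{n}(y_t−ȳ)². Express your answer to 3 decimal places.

-0.547

Mean ȳ = (-3 + 5 − 2 − 1 + 3 + 0 − 1)/7 = 0.1429
Numerator Σ_{t=1}^{6}(y_t−ȳ)(y_{t+1}−ȳ) = -26.7347
Denominator Σ(y_t−ȳ)² = 48.8571
r_1 = -26.7347 / 48.8571 = -0.547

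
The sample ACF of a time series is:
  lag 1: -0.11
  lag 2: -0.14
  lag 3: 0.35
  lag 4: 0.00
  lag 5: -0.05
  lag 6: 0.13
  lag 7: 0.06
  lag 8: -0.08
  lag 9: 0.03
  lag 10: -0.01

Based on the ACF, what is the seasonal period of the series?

3

The largest autocorrelation is r_3 = 0.35; the remaining lags stay at or below 0.13.
The dominant spike at lag 3 indicates a seasonal period of 3.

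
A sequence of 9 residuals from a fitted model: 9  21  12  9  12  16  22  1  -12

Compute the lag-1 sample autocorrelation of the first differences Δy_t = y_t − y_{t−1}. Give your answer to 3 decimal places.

0.040

First differences Δy: 12, -9, -3, 3, 4, 6, -21, -13
Mean of differences = -2.6250
Numerator Σ(Δy_t−Δȳ)(Δy_{t+1}−Δȳ) = 33.6094
Denominator Σ(Δy_t−Δȳ)² = 849.8750
r_1(Δy) = 33.6094 / 849.8750 = 0.040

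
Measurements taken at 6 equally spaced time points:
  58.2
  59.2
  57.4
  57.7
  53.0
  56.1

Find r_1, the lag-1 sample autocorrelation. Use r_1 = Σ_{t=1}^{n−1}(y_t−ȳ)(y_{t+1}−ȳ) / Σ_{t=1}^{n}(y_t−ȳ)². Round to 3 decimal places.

0.192

Mean ȳ = (58.2 + 59.2 + 57.4 + 57.7 + 53.0 + 56.1)/6 = 56.9333
Deviations from mean: 1.2667, 2.2667, 0.4667, 0.7667, -3.9333, -0.8333
Numerator Σ_{t=1}^{5}(y_t−ȳ)(y_{t+1}−ȳ) = 4.5489
Denominator Σ(y_t−ȳ)² = 23.7133
r_1 = 4.5489 / 23.7133 = 0.192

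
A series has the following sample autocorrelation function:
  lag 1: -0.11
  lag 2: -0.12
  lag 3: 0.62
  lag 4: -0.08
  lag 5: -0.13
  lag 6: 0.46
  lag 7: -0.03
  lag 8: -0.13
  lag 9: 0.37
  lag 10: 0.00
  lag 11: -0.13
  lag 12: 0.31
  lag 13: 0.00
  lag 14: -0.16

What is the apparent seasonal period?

3

The largest autocorrelation is r_3 = 0.62, with weaker echoes at lags 6 (0.46), 9 (0.37) and 12 (0.31); the remaining lags stay at or below 0.00.
The dominant spike at lag 3 indicates a seasonal period of 3.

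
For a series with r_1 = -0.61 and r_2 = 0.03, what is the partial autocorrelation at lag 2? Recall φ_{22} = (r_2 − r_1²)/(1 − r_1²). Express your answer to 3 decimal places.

φ_{22} = (r_2 − r_1²) / (1 − r_1²)
r_1² = (-0.61)² = 0.3721
Numerator = 0.03 − 0.3721 = -0.3421; denominator = 1 − 0.3721 = 0.6279
φ_{22} = -0.3421 / 0.6279 = -0.545

-0.545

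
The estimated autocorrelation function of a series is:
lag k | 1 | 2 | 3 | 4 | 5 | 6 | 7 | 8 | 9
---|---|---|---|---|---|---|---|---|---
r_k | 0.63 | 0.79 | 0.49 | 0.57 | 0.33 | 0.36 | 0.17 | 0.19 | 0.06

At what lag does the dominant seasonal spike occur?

2

The largest autocorrelation is r_2 = 0.79; the remaining lags stay at or below 0.63.
The dominant spike at lag 2 indicates a seasonal period of 2.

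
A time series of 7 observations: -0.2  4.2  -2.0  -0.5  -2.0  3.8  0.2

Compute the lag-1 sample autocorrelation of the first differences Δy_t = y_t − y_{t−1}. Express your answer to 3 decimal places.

First differences Δy: 4.4, -6.2, 1.5, -1.5, 5.8, -3.6
Mean of differences = 0.0667
Numerator Σ(Δy_t−Δȳ)(Δy_{t+1}−Δȳ) = -68.3878
Denominator Σ(Δy_t−Δȳ)² = 108.8733
r_1(Δy) = -68.3878 / 108.8733 = -0.628

-0.628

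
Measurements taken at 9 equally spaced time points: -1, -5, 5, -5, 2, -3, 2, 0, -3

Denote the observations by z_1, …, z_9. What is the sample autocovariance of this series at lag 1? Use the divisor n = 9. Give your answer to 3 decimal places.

Mean z̄ = (-1 − 5 + 5 − 5 + 2 − 3 + 2 + 0 − 3)/9 = -0.8889
Σ_{t=1}^{8}(z_t−z̄)(z_{t+1}−z̄) = -71.3457
γ_1 = -71.3457 / 9 = -7.927

-7.927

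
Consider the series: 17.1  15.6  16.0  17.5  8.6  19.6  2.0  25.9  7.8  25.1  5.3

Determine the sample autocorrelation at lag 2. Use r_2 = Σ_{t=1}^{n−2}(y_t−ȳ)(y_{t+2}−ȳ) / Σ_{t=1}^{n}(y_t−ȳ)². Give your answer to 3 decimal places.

Mean ȳ = (17.1 + 15.6 + 16.0 + 17.5 + 8.6 + 19.6 + 2.0 + 25.9 + 7.8 + 25.1 + 5.3)/11 = 14.5909
Numerator Σ_{t=1}^{9}(y_t−ȳ)(y_{t+2}−ȳ) = 412.1262
Denominator Σ(y_t−ȳ)² = 608.0491
r_2 = 412.1262 / 608.0491 = 0.678

0.678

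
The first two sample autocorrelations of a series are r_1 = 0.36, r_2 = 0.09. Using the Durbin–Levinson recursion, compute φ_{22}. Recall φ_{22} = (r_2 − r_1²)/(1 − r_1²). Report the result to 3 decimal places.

-0.045

φ_{22} = (r_2 − r_1²) / (1 − r_1²)
r_1² = (0.36)² = 0.1296
Numerator = 0.09 − 0.1296 = -0.0396; denominator = 1 − 0.1296 = 0.8704
φ_{22} = -0.0396 / 0.8704 = -0.045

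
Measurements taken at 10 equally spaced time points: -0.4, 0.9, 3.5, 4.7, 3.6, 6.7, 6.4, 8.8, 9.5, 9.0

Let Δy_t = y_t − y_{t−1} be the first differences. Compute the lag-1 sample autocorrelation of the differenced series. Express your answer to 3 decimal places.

First differences Δy: 1.3, 2.6, 1.2, -1.1, 3.1, -0.3, 2.4, 0.7, -0.5
Mean of differences = 1.0444
Numerator Σ(Δy_t−Δȳ)(Δy_{t+1}−Δȳ) = -8.6231
Denominator Σ(Δy_t−Δȳ)² = 17.4822
r_1(Δy) = -8.6231 / 17.4822 = -0.493

-0.493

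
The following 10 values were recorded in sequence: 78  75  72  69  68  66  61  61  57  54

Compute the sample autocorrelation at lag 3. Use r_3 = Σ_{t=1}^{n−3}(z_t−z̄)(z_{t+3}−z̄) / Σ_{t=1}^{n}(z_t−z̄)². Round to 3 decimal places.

Mean z̄ = (78 + 75 + 72 + 69 + 68 + 66 + 61 + 61 + 57 + 54)/10 = 66.1000
Numerator Σ_{t=1}^{7}(z_t−z̄)(z_{t+3}−z̄) = 88.9700
Denominator Σ(z_t−z̄)² = 548.9000
r_3 = 88.9700 / 548.9000 = 0.162

0.162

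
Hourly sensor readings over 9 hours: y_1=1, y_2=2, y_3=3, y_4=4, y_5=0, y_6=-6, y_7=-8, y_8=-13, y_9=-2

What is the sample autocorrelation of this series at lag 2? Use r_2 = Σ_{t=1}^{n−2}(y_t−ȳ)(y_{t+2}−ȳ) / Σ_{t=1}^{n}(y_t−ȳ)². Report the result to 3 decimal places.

0.218

Mean ȳ = (1 + 2 + 3 + 4 + 0 − 6 − 8 − 13 − 2)/9 = -2.1111
Σ(y_t−ȳ)(y_{t+2}−ȳ) = (15.9012) + (25.1235) + (10.7901) + (-23.7654) + (-12.4321) + (42.3457) + (-0.6543) = 57.3086
Denominator Σ(y_t−ȳ)² = 262.8889
r_2 = 57.3086 / 262.8889 = 0.218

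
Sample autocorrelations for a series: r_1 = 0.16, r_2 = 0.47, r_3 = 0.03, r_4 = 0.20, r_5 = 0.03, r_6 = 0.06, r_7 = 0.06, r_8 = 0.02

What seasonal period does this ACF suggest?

The largest autocorrelation is r_2 = 0.47, with a weaker echo at lag 4 (0.20); the remaining lags stay at or below 0.16.
The dominant spike at lag 2 indicates a seasonal period of 2.

2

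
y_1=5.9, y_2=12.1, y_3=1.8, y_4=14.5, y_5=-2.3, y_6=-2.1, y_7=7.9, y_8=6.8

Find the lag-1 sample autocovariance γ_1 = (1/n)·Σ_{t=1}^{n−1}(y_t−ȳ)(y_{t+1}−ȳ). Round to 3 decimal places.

Mean ȳ = (5.9 + 12.1 + 1.8 + 14.5 − 2.3 − 2.1 + 7.9 + 6.8)/8 = 5.5750
Deviations: 0.3250, 6.5250, -3.7750, 8.9250, -7.8750, -7.6750, 2.3250, 1.2250
Σ_{t=1}^{7}(y_t−ȳ)(y_{t+1}−ȳ) = -81.0431
γ_1 = -81.0431 / 8 = -10.130

-10.130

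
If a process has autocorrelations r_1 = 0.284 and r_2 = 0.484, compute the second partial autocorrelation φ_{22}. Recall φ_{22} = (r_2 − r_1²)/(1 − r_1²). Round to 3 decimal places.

φ_{22} = (r_2 − r_1²) / (1 − r_1²)
r_1² = (0.284)² = 0.080656
Numerator = 0.484 − 0.0807 = 0.4033; denominator = 1 − 0.0807 = 0.9193
φ_{22} = 0.4033 / 0.9193 = 0.439

0.439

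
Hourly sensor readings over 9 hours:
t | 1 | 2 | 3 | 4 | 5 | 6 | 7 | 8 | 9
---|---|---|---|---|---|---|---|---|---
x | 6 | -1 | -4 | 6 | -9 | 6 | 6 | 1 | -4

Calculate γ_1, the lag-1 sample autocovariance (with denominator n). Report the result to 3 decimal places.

-11.166

Mean x̄ = (6 − 1 − 4 + 6 − 9 + 6 + 6 + 1 − 4)/9 = 0.7778
Σ_{t=1}^{8}(x_t−x̄)(x_{t+1}−x̄) = -100.4938
γ_1 = -100.4938 / 9 = -11.166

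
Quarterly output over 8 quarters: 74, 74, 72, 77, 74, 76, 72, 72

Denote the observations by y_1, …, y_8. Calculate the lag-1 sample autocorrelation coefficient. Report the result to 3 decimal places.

Mean ȳ = (74 + 74 + 72 + 77 + 74 + 76 + 72 + 72)/8 = 73.8750
Deviations from mean: 0.1250, 0.1250, -1.8750, 3.1250, 0.1250, 2.1250, -1.8750, -1.8750
Numerator Σ_{t=1}^{7}(y_t−ȳ)(y_{t+1}−ȳ) = -5.8906
Denominator Σ(y_t−ȳ)² = 24.8750
r_1 = -5.8906 / 24.8750 = -0.237

-0.237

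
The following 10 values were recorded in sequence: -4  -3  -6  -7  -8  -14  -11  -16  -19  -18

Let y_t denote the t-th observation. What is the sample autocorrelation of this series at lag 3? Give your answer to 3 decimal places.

Mean ȳ = (-4 − 3 − 6 − 7 − 8 − 14 − 11 − 16 − 19 − 18)/10 = -10.6000
Σ(y_t−ȳ)(y_{t+3}−ȳ) = (23.7600) + (19.7600) + (-15.6400) + (-1.4400) + (-14.0400) + (28.5600) + (2.9600) = 43.9200
Denominator Σ(y_t−ȳ)² = 308.4000
r_3 = 43.9200 / 308.4000 = 0.142

0.142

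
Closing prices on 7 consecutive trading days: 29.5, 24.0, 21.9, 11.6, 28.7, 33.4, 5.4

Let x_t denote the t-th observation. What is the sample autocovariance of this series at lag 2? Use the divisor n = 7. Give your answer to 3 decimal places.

-35.963

Mean x̄ = (29.5 + 24.0 + 21.9 + 11.6 + 28.7 + 33.4 + 5.4)/7 = 22.0714
Σ_{t=1}^{5}(x_t−x̄)(x_{t+2}−x̄) = -251.7388
γ_2 = -251.7388 / 7 = -35.963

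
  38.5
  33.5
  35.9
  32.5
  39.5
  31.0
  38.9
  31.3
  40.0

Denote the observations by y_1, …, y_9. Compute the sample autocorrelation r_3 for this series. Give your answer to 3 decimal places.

Mean ȳ = (38.5 + 33.5 + 35.9 + 32.5 + 39.5 + 31.0 + 38.9 + 31.3 + 40.0)/9 = 35.6778
Σ(y_t−ȳ)(y_{t+3}−ȳ) = (-8.9684) + (-8.3240) + (-1.0395) + (-10.2395) + (-16.7328) + (-20.2184) = -65.5226
Denominator Σ(y_t−ȳ)² = 107.5756
r_3 = -65.5226 / 107.5756 = -0.609

-0.609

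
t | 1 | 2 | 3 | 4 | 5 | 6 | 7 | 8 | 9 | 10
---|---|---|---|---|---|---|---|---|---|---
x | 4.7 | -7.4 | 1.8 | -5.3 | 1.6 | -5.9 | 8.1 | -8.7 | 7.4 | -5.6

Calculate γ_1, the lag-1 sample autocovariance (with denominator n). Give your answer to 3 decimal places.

-30.832

Mean x̄ = (4.7 − 7.4 + 1.8 − 5.3 + 1.6 − 5.9 + 8.1 − 8.7 + 7.4 − 5.6)/10 = -0.9300
Σ_{t=1}^{9}(x_t−x̄)(x_{t+1}−x̄) = -308.3169
γ_1 = -308.3169 / 10 = -30.832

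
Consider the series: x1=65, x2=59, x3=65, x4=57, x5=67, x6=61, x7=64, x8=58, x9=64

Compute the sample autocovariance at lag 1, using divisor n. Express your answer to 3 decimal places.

Mean x̄ = (65 + 59 + 65 + 57 + 67 + 61 + 64 + 58 + 64)/9 = 62.2222
Σ_{t=1}^{8}(x_t−x̄)(x_{t+1}−x̄) = -80.3827
γ_1 = -80.3827 / 9 = -8.931

-8.931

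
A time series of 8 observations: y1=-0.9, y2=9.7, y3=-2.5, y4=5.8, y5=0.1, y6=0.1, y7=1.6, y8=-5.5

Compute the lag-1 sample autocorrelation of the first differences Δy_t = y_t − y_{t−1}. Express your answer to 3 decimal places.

-0.714

First differences Δy: 10.6, -12.2, 8.3, -5.7, 0.0, 1.5, -7.1
Mean of differences = -0.6571
Numerator Σ(Δy_t−Δȳ)(Δy_{t+1}−Δȳ) = -294.2947
Denominator Σ(Δy_t−Δȳ)² = 412.2171
r_1(Δy) = -294.2947 / 412.2171 = -0.714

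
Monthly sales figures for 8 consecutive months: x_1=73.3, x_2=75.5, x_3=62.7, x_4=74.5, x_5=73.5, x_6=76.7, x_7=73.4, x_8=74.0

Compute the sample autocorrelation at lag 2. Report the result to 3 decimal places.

Mean x̄ = (73.3 + 75.5 + 62.7 + 74.5 + 73.5 + 76.7 + 73.4 + 74.0)/8 = 72.9500
Deviations from mean: 0.3500, 2.5500, -10.2500, 1.5500, 0.5500, 3.7500, 0.4500, 1.0500
Σ(x_t−x̄)(x_{t+2}−x̄) = (-3.5875) + (3.9525) + (-5.6375) + (5.8125) + (0.2475) + (3.9375) = 4.7250
Denominator Σ(x_t−x̄)² = 129.7600
r_2 = 4.7250 / 129.7600 = 0.036

0.036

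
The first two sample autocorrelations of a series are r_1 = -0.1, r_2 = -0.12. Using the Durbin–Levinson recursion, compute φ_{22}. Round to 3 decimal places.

φ_{22} = (r_2 − r_1²) / (1 − r_1²)
r_1² = (-0.1)² = 0.01
Numerator = -0.12 − 0.0100 = -0.1300; denominator = 1 − 0.0100 = 0.9900
φ_{22} = -0.1300 / 0.9900 = -0.131

-0.131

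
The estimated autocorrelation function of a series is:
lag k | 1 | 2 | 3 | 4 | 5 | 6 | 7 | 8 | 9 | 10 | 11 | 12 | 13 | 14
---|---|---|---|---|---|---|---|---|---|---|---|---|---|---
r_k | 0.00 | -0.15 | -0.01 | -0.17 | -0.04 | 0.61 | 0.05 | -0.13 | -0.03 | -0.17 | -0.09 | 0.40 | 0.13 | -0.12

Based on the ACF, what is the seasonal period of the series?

6

The largest autocorrelation is r_6 = 0.61, with a weaker echo at lag 12 (0.40); the remaining lags stay at or below 0.13.
The dominant spike at lag 6 indicates a seasonal period of 6.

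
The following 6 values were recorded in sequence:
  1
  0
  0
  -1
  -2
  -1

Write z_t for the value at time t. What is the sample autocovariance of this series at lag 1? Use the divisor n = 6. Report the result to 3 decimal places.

0.375

Mean z̄ = (1 + 0 + 0 − 1 − 2 − 1)/6 = -0.5000
Deviations: 1.5000, 0.5000, 0.5000, -0.5000, -1.5000, -0.5000
Σ_{t=1}^{5}(z_t−z̄)(z_{t+1}−z̄) = 2.2500
γ_1 = 2.2500 / 6 = 0.375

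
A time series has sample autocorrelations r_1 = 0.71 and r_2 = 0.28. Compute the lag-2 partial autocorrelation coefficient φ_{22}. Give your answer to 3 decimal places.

φ_{22} = (r_2 − r_1²) / (1 − r_1²)
r_1² = (0.71)² = 0.5041
Numerator = 0.28 − 0.5041 = -0.2241; denominator = 1 − 0.5041 = 0.4959
φ_{22} = -0.2241 / 0.4959 = -0.452

-0.452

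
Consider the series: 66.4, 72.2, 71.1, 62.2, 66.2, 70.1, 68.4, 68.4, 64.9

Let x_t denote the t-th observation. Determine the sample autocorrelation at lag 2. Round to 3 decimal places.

Mean x̄ = (66.4 + 72.2 + 71.1 + 62.2 + 66.2 + 70.1 + 68.4 + 68.4 + 64.9)/9 = 67.7667
Numerator Σ_{t=1}^{7}(x_t−x̄)(x_{t+2}−x̄) = -48.7756
Denominator Σ(x_t−x̄)² = 80.5400
r_2 = -48.7756 / 80.5400 = -0.606

-0.606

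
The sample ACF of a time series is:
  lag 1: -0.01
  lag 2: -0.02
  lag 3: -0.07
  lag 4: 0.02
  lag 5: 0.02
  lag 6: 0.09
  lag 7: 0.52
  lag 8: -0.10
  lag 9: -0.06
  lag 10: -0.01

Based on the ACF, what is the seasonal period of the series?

The largest autocorrelation is r_7 = 0.52; the remaining lags stay at or below 0.09.
The dominant spike at lag 7 indicates a seasonal period of 7.

7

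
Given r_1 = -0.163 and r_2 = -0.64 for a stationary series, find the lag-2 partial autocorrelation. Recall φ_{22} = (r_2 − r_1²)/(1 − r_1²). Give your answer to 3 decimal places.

φ_{22} = (r_2 − r_1²) / (1 − r_1²)
r_1² = (-0.163)² = 0.026569
Numerator = -0.64 − 0.0266 = -0.6666; denominator = 1 − 0.0266 = 0.9734
φ_{22} = -0.6666 / 0.9734 = -0.685

-0.685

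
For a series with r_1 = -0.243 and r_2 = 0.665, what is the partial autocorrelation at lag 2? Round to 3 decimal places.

0.644

φ_{22} = (r_2 − r_1²) / (1 − r_1²)
r_1² = (-0.243)² = 0.059049
Numerator = 0.665 − 0.0590 = 0.6060; denominator = 1 − 0.0590 = 0.9410
φ_{22} = 0.6060 / 0.9410 = 0.644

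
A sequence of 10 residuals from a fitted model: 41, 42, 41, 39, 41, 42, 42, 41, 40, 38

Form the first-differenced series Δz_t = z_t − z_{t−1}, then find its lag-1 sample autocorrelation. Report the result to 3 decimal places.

First differences Δz: 1, -1, -2, 2, 1, 0, -1, -1, -2
Mean of differences = -0.3333
Numerator Σ(Δz_t−Δz̄)(Δz_{t+1}−Δz̄) = 1.2222
Denominator Σ(Δz_t−Δz̄)² = 16.0000
r_1(Δz) = 1.2222 / 16.0000 = 0.076

0.076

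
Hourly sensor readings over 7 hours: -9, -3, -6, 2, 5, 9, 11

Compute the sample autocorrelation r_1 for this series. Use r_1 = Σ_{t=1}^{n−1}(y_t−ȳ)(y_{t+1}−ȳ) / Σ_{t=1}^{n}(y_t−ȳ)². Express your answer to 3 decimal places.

0.511

Mean ȳ = (-9 − 3 − 6 + 2 + 5 + 9 + 11)/7 = 1.2857
Deviations from mean: -10.2857, -4.2857, -7.2857, 0.7143, 3.7143, 7.7143, 9.7143
Numerator Σ_{t=1}^{6}(y_t−ȳ)(y_{t+1}−ȳ) = 176.3469
Denominator Σ(y_t−ȳ)² = 345.4286
r_1 = 176.3469 / 345.4286 = 0.511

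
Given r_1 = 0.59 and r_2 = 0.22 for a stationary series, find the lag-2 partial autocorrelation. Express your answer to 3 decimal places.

φ_{22} = (r_2 − r_1²) / (1 − r_1²)
r_1² = (0.59)² = 0.3481
Numerator = 0.22 − 0.3481 = -0.1281; denominator = 1 − 0.3481 = 0.6519
φ_{22} = -0.1281 / 0.6519 = -0.197

-0.197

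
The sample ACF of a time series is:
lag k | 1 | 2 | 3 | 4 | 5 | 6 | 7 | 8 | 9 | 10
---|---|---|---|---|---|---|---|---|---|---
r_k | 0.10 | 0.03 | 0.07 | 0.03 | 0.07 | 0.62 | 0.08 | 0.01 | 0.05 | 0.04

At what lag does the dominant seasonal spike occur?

The largest autocorrelation is r_6 = 0.62; the remaining lags stay at or below 0.10.
The dominant spike at lag 6 indicates a seasonal period of 6.

6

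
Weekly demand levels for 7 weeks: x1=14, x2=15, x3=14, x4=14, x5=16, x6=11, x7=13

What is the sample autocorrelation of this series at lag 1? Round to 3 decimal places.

-0.203

Mean x̄ = (14 + 15 + 14 + 14 + 16 + 11 + 13)/7 = 13.8571
Numerator Σ_{t=1}^{6}(x_t−x̄)(x_{t+1}−x̄) = -3.0204
Denominator Σ(x_t−x̄)² = 14.8571
r_1 = -3.0204 / 14.8571 = -0.203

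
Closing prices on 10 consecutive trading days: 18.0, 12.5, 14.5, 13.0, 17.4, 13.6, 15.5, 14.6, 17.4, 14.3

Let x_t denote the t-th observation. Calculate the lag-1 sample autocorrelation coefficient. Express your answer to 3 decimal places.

Mean x̄ = (18.0 + 12.5 + 14.5 + 13.0 + 17.4 + 13.6 + 15.5 + 14.6 + 17.4 + 14.3)/10 = 15.0800
Numerator Σ_{t=1}^{9}(x_t−x̄)(x_{t+1}−x̄) = -16.8364
Denominator Σ(x_t−x̄)² = 33.8160
r_1 = -16.8364 / 33.8160 = -0.498

-0.498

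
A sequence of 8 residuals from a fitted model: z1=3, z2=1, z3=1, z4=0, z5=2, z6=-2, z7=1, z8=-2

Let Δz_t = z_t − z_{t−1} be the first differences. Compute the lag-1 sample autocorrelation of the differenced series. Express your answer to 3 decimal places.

First differences Δz: -2, 0, -1, 2, -4, 3, -3
Mean of differences = -0.7143
Numerator Σ(Δz_t−Δz̄)(Δz_{t+1}−Δz̄) = -31.5102
Denominator Σ(Δz_t−Δz̄)² = 39.4286
r_1(Δz) = -31.5102 / 39.4286 = -0.799

-0.799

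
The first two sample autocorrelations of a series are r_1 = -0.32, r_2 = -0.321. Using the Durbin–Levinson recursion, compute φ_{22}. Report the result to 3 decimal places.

φ_{22} = (r_2 − r_1²) / (1 − r_1²)
r_1² = (-0.32)² = 0.1024
Numerator = -0.321 − 0.1024 = -0.4234; denominator = 1 − 0.1024 = 0.8976
φ_{22} = -0.4234 / 0.8976 = -0.472

-0.472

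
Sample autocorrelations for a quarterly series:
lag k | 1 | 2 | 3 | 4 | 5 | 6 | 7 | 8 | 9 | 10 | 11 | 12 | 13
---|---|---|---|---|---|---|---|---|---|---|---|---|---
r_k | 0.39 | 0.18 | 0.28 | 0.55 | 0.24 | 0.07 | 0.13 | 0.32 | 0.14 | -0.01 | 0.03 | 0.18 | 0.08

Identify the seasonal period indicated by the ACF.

4

The largest autocorrelation is r_4 = 0.55; the remaining lags stay at or below 0.39. The elevated value at lag 1 (0.39), dropping to 0.18 at lag 2, reflects decaying short-term dependence rather than seasonality.
The dominant spike at lag 4 indicates a seasonal period of 4.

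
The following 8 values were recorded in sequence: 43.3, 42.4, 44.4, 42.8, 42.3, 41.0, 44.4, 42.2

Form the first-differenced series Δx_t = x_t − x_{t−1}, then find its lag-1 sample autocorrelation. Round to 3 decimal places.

-0.594

First differences Δx: -0.9, 2.0, -1.6, -0.5, -1.3, 3.4, -2.2
Mean of differences = -0.1571
Numerator Σ(Δx_t−Δx̄)(Δx_{t+1}−Δx̄) = -15.1604
Denominator Σ(Δx_t−Δx̄)² = 25.5371
r_1(Δx) = -15.1604 / 25.5371 = -0.594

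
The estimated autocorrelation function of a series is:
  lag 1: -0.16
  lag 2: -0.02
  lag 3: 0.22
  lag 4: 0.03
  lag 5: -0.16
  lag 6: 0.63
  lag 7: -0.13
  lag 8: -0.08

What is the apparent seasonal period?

The largest autocorrelation is r_6 = 0.63; the remaining lags stay at or below 0.22.
The dominant spike at lag 6 indicates a seasonal period of 6.

6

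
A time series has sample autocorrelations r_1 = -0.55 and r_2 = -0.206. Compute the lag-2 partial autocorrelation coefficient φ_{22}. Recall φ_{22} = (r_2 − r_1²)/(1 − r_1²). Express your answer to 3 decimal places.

-0.729

φ_{22} = (r_2 − r_1²) / (1 − r_1²)
r_1² = (-0.55)² = 0.3025
Numerator = -0.206 − 0.3025 = -0.5085; denominator = 1 − 0.3025 = 0.6975
φ_{22} = -0.5085 / 0.6975 = -0.729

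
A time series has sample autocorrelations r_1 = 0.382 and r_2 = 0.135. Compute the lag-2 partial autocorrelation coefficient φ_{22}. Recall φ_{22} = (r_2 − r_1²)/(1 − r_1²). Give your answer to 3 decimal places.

φ_{22} = (r_2 − r_1²) / (1 − r_1²)
r_1² = (0.382)² = 0.145924
Numerator = 0.135 − 0.1459 = -0.0109; denominator = 1 − 0.1459 = 0.8541
φ_{22} = -0.0109 / 0.8541 = -0.013

-0.013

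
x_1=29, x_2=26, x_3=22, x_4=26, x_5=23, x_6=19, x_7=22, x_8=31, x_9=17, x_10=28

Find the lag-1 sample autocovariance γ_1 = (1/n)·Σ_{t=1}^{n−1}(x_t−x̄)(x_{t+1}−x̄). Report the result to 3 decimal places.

Mean x̄ = (29 + 26 + 22 + 26 + 23 + 19 + 22 + 31 + 17 + 28)/10 = 24.3000
Σ_{t=1}^{9}(x_t−x̄)(x_{t+1}−x̄) = -74.2900
γ_1 = -74.2900 / 10 = -7.429

-7.429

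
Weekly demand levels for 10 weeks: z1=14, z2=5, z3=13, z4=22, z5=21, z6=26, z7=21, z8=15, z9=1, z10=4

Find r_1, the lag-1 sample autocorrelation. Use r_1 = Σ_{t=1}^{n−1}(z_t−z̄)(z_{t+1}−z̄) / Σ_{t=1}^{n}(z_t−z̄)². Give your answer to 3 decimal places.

Mean z̄ = (14 + 5 + 13 + 22 + 21 + 26 + 21 + 15 + 1 + 4)/10 = 14.2000
Numerator Σ_{t=1}^{9}(z_t−z̄)(z_{t+1}−z̄) = 346.5600
Denominator Σ(z_t−z̄)² = 657.6000
r_1 = 346.5600 / 657.6000 = 0.527

0.527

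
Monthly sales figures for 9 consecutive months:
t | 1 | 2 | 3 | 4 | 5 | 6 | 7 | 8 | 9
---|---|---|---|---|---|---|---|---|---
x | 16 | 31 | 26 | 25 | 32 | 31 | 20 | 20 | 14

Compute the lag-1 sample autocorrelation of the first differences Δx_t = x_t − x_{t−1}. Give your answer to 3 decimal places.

-0.166

First differences Δx: 15, -5, -1, 7, -1, -11, 0, -6
Mean of differences = -0.2500
Numerator Σ(Δx_t−Δx̄)(Δx_{t+1}−Δx̄) = -75.8125
Denominator Σ(Δx_t−Δx̄)² = 457.5000
r_1(Δx) = -75.8125 / 457.5000 = -0.166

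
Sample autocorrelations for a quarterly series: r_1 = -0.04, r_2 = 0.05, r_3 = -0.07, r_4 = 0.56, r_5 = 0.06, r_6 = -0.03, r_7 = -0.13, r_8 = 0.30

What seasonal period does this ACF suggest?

4

The largest autocorrelation is r_4 = 0.56, with a weaker echo at lag 8 (0.30); the remaining lags stay at or below 0.06.
The dominant spike at lag 4 indicates a seasonal period of 4.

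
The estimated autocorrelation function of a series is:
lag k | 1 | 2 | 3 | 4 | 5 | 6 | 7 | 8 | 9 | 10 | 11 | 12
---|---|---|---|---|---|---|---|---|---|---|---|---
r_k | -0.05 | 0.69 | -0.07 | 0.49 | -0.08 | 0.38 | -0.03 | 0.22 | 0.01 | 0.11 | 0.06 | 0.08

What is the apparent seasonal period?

2

The largest autocorrelation is r_2 = 0.69, with weaker echoes at lags 4 (0.49), 6 (0.38) and 8 (0.22); the remaining lags stay at or below 0.11.
The dominant spike at lag 2 indicates a seasonal period of 2.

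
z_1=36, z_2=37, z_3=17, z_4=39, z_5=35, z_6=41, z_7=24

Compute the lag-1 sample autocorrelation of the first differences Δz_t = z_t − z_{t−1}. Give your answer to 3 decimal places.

-0.557

First differences Δz: 1, -20, 22, -4, 6, -17
Mean of differences = -2.0000
Numerator Σ(Δz_t−Δz̄)(Δz_{t+1}−Δz̄) = -670.0000
Denominator Σ(Δz_t−Δz̄)² = 1202.0000
r_1(Δz) = -670.0000 / 1202.0000 = -0.557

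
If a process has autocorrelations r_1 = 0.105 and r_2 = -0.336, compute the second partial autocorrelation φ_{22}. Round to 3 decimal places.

φ_{22} = (r_2 − r_1²) / (1 − r_1²)
r_1² = (0.105)² = 0.011025
Numerator = -0.336 − 0.0110 = -0.3470; denominator = 1 − 0.0110 = 0.9890
φ_{22} = -0.3470 / 0.9890 = -0.351

-0.351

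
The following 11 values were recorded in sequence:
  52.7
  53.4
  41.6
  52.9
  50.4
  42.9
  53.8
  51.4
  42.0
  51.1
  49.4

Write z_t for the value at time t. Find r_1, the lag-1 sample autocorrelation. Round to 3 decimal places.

-0.430

Mean z̄ = (52.7 + 53.4 + 41.6 + 52.9 + 50.4 + 42.9 + 53.8 + 51.4 + 42.0 + 51.1 + 49.4)/11 = 49.2364
Numerator Σ_{t=1}^{10}(z_t−z̄)(z_{t+1}−z̄) = -96.3413
Denominator Σ(z_t−z̄)² = 223.9455
r_1 = -96.3413 / 223.9455 = -0.430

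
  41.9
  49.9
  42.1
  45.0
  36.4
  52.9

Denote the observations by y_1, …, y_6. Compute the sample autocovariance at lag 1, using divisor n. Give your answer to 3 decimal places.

-16.568

Mean ȳ = (41.9 + 49.9 + 42.1 + 45.0 + 36.4 + 52.9)/6 = 44.7000
Σ_{t=1}^{5}(y_t−ȳ)(y_{t+1}−ȳ) = -99.4100
γ_1 = -99.4100 / 6 = -16.568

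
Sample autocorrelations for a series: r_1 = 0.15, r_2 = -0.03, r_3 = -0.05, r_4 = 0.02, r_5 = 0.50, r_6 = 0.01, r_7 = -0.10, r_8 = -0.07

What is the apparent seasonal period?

The largest autocorrelation is r_5 = 0.50; the remaining lags stay at or below 0.15.
The dominant spike at lag 5 indicates a seasonal period of 5.

5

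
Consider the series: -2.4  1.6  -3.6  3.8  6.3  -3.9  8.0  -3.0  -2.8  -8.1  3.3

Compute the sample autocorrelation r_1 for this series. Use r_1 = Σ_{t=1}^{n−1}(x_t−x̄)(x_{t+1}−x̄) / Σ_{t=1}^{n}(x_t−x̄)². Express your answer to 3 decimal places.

Mean x̄ = (-2.4 + 1.6 − 3.6 + 3.8 + 6.3 − 3.9 + 8.0 − 3.0 − 2.8 − 8.1 + 3.3)/11 = -0.0727
Numerator Σ_{t=1}^{10}(x_t−x̄)(x_{t+1}−x̄) = -74.8889
Denominator Σ(x_t−x̄)² = 247.9018
r_1 = -74.8889 / 247.9018 = -0.302

-0.302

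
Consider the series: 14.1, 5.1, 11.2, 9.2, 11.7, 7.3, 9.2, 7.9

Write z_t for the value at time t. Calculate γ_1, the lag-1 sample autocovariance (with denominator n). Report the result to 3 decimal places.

Mean z̄ = (14.1 + 5.1 + 11.2 + 9.2 + 11.7 + 7.3 + 9.2 + 7.9)/8 = 9.4625
Deviations: 4.6375, -4.3625, 1.7375, -0.2625, 2.2375, -2.1625, -0.2625, -1.5625
Σ_{t=1}^{7}(z_t−z̄)(z_{t+1}−z̄) = -32.7152
γ_1 = -32.7152 / 8 = -4.089

-4.089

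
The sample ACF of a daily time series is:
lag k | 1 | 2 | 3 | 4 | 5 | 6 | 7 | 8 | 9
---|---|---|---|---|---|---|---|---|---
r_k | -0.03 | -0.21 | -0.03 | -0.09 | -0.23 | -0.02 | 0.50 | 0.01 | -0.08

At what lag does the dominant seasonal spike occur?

7

The largest autocorrelation is r_7 = 0.50; the remaining lags stay at or below 0.01.
The dominant spike at lag 7 indicates a seasonal period of 7.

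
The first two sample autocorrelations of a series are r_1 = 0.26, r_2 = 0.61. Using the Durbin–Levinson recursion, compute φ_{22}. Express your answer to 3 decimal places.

φ_{22} = (r_2 − r_1²) / (1 − r_1²)
r_1² = (0.26)² = 0.0676
Numerator = 0.61 − 0.0676 = 0.5424; denominator = 1 − 0.0676 = 0.9324
φ_{22} = 0.5424 / 0.9324 = 0.582

0.582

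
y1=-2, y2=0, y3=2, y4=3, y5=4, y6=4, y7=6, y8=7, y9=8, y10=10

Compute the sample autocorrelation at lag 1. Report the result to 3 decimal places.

0.621

Mean ȳ = (-2 + 0 + 2 + 3 + 4 + 4 + 6 + 7 + 8 + 10)/10 = 4.2000
Numerator Σ_{t=1}^{9}(y_t−ȳ)(y_{t+1}−ȳ) = 75.5600
Denominator Σ(y_t−ȳ)² = 121.6000
r_1 = 75.5600 / 121.6000 = 0.621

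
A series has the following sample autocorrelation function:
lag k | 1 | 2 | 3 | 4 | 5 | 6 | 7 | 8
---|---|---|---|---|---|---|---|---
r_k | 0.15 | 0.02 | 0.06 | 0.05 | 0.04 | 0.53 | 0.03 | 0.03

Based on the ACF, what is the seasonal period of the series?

6

The largest autocorrelation is r_6 = 0.53; the remaining lags stay at or below 0.15.
The dominant spike at lag 6 indicates a seasonal period of 6.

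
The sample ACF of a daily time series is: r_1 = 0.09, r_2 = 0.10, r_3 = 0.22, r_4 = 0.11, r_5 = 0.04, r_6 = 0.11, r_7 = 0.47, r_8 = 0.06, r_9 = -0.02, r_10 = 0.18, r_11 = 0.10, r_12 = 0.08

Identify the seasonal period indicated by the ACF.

7

The largest autocorrelation is r_7 = 0.47; the remaining lags stay at or below 0.22.
The dominant spike at lag 7 indicates a seasonal period of 7.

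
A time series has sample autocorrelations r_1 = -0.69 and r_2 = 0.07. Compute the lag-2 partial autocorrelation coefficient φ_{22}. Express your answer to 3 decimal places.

φ_{22} = (r_2 − r_1²) / (1 − r_1²)
r_1² = (-0.69)² = 0.4761
Numerator = 0.07 − 0.4761 = -0.4061; denominator = 1 − 0.4761 = 0.5239
φ_{22} = -0.4061 / 0.5239 = -0.775

-0.775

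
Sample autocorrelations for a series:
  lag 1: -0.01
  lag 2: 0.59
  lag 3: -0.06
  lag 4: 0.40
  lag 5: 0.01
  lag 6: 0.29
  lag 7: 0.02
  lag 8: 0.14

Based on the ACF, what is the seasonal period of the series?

2

The largest autocorrelation is r_2 = 0.59, with weaker echoes at lags 4 (0.40) and 6 (0.29); the remaining lags stay at or below 0.14.
The dominant spike at lag 2 indicates a seasonal period of 2.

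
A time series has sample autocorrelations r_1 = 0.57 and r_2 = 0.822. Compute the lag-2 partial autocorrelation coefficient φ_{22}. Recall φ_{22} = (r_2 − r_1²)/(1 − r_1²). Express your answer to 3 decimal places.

0.736

φ_{22} = (r_2 − r_1²) / (1 − r_1²)
r_1² = (0.57)² = 0.3249
Numerator = 0.822 − 0.3249 = 0.4971; denominator = 1 − 0.3249 = 0.6751
φ_{22} = 0.4971 / 0.6751 = 0.736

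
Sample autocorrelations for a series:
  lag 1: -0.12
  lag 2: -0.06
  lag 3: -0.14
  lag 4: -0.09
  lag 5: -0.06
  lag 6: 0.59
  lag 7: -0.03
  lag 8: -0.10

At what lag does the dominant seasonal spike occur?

6

The largest autocorrelation is r_6 = 0.59; the remaining lags stay at or below -0.03.
The dominant spike at lag 6 indicates a seasonal period of 6.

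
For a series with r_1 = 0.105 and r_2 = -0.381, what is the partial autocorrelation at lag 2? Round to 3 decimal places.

-0.396

φ_{22} = (r_2 − r_1²) / (1 − r_1²)
r_1² = (0.105)² = 0.011025
Numerator = -0.381 − 0.0110 = -0.3920; denominator = 1 − 0.0110 = 0.9890
φ_{22} = -0.3920 / 0.9890 = -0.396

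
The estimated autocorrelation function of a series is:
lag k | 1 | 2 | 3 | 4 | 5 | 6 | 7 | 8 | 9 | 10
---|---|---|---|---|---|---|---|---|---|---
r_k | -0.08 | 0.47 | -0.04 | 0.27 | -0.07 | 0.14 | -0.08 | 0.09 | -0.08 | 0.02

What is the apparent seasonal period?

2

The largest autocorrelation is r_2 = 0.47, with a weaker echo at lag 4 (0.27); the remaining lags stay at or below 0.14.
The dominant spike at lag 2 indicates a seasonal period of 2.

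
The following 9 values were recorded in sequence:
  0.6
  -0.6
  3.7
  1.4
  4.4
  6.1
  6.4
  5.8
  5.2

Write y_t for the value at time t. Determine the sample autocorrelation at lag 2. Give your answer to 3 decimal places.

0.289

Mean ȳ = (0.6 − 0.6 + 3.7 + 1.4 + 4.4 + 6.1 + 6.4 + 5.8 + 5.2)/9 = 3.6667
Numerator Σ_{t=1}^{7}(y_t−ȳ)(y_{t+2}−ȳ) = 15.4644
Denominator Σ(y_t−ȳ)² = 53.5800
r_2 = 15.4644 / 53.5800 = 0.289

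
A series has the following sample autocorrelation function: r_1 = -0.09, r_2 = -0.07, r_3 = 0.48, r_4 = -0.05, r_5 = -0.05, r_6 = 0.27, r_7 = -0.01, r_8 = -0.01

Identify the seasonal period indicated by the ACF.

3

The largest autocorrelation is r_3 = 0.48, with a weaker echo at lag 6 (0.27); the remaining lags stay at or below -0.01.
The dominant spike at lag 3 indicates a seasonal period of 3.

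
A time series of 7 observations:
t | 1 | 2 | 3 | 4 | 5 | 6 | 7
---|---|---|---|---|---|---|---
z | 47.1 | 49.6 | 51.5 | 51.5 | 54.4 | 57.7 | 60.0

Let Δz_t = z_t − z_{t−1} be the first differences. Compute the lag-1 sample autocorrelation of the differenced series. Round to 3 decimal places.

-0.019

First differences Δz: 2.5, 1.9, 0.0, 2.9, 3.3, 2.3
Mean of differences = 2.1500
Numerator Σ(Δz_t−Δz̄)(Δz_{t+1}−Δz̄) = -0.1275
Denominator Σ(Δz_t−Δz̄)² = 6.7150
r_1(Δz) = -0.1275 / 6.7150 = -0.019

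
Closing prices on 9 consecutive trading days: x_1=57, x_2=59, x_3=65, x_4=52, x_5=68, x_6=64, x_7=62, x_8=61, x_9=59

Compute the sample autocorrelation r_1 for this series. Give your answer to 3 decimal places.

-0.413

Mean x̄ = (57 + 59 + 65 + 52 + 68 + 64 + 62 + 61 + 59)/9 = 60.7778
Numerator Σ_{t=1}^{8}(x_t−x̄)(x_{t+1}−x̄) = -74.1605
Denominator Σ(x_t−x̄)² = 179.5556
r_1 = -74.1605 / 179.5556 = -0.413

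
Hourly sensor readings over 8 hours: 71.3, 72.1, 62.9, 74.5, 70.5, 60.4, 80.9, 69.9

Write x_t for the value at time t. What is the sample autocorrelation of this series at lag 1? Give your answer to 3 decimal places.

Mean x̄ = (71.3 + 72.1 + 62.9 + 74.5 + 70.5 + 60.4 + 80.9 + 69.9)/8 = 70.3125
Deviations from mean: 0.9875, 1.7875, -7.4125, 4.1875, 0.1875, -9.9125, 10.5875, -0.4125
Σ(x_t−x̄)(x_{t+1}−x̄) = (1.7652) + (-13.2498) + (-31.0398) + (0.7852) + (-1.8586) + (-104.9486) + (-4.3673) = -152.9139
Denominator Σ(x_t−x̄)² = 287.2088
r_1 = -152.9139 / 287.2088 = -0.532

-0.532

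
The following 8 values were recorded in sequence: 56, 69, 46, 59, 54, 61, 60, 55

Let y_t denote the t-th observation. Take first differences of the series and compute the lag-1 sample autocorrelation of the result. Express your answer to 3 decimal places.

First differences Δy: 13, -23, 13, -5, 7, -1, -5
Mean of differences = -0.1429
Numerator Σ(Δy_t−Δȳ)(Δy_{t+1}−Δȳ) = -701.3061
Denominator Σ(Δy_t−Δȳ)² = 966.8571
r_1(Δy) = -701.3061 / 966.8571 = -0.725

-0.725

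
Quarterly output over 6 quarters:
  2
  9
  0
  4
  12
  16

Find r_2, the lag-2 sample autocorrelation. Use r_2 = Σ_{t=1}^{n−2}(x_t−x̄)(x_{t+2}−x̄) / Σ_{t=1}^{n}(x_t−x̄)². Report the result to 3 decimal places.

-0.163

Mean x̄ = (2 + 9 + 0 + 4 + 12 + 16)/6 = 7.1667
Deviations from mean: -5.1667, 1.8333, -7.1667, -3.1667, 4.8333, 8.8333
Σ(x_t−x̄)(x_{t+2}−x̄) = (37.0278) + (-5.8056) + (-34.6389) + (-27.9722) = -31.3889
Denominator Σ(x_t−x̄)² = 192.8333
r_2 = -31.3889 / 192.8333 = -0.163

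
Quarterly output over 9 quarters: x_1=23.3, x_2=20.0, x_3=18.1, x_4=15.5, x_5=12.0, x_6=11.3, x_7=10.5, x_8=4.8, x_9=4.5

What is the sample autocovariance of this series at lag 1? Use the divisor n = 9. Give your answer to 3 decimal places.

23.743

Mean x̄ = (23.3 + 20.0 + 18.1 + 15.5 + 12.0 + 11.3 + 10.5 + 4.8 + 4.5)/9 = 13.3333
Σ_{t=1}^{8}(x_t−x̄)(x_{t+1}−x̄) = 213.6889
γ_1 = 213.6889 / 9 = 23.743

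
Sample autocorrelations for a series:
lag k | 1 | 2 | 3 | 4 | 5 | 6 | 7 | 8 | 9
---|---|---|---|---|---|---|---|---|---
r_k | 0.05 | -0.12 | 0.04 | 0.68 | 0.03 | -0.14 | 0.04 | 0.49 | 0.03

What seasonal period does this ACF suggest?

The largest autocorrelation is r_4 = 0.68, with a weaker echo at lag 8 (0.49); the remaining lags stay at or below 0.05.
The dominant spike at lag 4 indicates a seasonal period of 4.

4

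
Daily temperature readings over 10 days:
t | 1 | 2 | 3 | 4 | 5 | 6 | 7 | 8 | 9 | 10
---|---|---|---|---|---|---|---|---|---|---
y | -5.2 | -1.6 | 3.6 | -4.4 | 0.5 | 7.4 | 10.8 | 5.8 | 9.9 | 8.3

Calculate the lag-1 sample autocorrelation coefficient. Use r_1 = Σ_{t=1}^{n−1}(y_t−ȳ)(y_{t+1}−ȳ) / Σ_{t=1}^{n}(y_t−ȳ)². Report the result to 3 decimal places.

Mean ȳ = (-5.2 − 1.6 + 3.6 − 4.4 + 0.5 + 7.4 + 10.8 + 5.8 + 9.9 + 8.3)/10 = 3.5100
Numerator Σ_{t=1}^{9}(y_t−ȳ)(y_{t+1}−ȳ) = 145.7299
Denominator Σ(y_t−ȳ)² = 310.9090
r_1 = 145.7299 / 310.9090 = 0.469

0.469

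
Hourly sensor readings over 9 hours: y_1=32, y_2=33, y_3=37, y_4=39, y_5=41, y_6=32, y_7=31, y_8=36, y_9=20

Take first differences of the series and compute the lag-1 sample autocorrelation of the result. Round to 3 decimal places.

First differences Δy: 1, 4, 2, 2, -9, -1, 5, -16
Mean of differences = -1.5000
Numerator Σ(Δy_t−Δȳ)(Δy_{t+1}−Δȳ) = -75.7500
Denominator Σ(Δy_t−Δȳ)² = 370.0000
r_1(Δy) = -75.7500 / 370.0000 = -0.205

-0.205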